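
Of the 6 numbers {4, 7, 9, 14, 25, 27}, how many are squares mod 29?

4

(4/29) = +1 → QR.
(7/29) = +1 → QR.
(9/29) = +1 → QR.
(14/29) = -1 → non-residue.
(25/29) = +1 → QR.
(27/29) = -1 → non-residue.
Total quadratic residues among the 6: 4.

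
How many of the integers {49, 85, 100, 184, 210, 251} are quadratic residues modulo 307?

(49/307) = +1 → QR.
(85/307) = -1 → non-residue.
(100/307) = +1 → QR.
(184/307) = +1 → QR.
(210/307) = -1 → non-residue.
(251/307) = +1 → QR.
Total quadratic residues among the 6: 4.

4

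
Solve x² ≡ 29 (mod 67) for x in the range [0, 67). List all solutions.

30, 37

Since 67 ≡ 3 (mod 4), a square root of 29 is 29^((67+1)/4) = 29^17 mod 67.
Repeated squaring: 29^2≡37, 29^4≡29, 29^8≡37, 29^16≡29 (mod 67).
29^17 = 29^(16+1) ≡ 37 (mod 67).
Check: 37² = 1369 ≡ 29 (mod 67). The two roots are 30 and 37.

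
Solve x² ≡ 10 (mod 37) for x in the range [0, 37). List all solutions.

11, 26

37 ≡ 1 (mod 4), so we find a root by search.
Trying successive values, 11² = 121 ≡ 10 (mod 37). The other root is 37 − 11 = 26.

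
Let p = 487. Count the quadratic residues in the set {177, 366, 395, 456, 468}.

2

(177/487) = +1 → QR.
(366/487) = -1 → non-residue.
(395/487) = +1 → QR.
(456/487) = -1 → non-residue.
(468/487) = -1 → non-residue.
Total quadratic residues among the 5: 2.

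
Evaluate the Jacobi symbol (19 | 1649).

-1

Reciprocity: 19 ≡ 3 and 1649 ≡ 1 (mod 4), so (19/1649) = +(1649/19).
Reduce top mod 19: now compute (15/19).
Reciprocity: 15 ≡ 3 and 19 ≡ 3 (mod 4), so (15/19) = −(19/15).
Reduce top mod 15: now compute (4/15).
Pull out 2^2: since 15 ≡ 7 (mod 8), (2/15) = +1, so (2/15)^2 = +1.
Reached (1/15) = 1. Collecting the sign flips along the way, the symbol is -1.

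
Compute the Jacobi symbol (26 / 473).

-1

Pull out 2: since 473 ≡ 1 (mod 8), (2/473) = +1.
Reciprocity: 13 ≡ 1 and 473 ≡ 1 (mod 4), so (13/473) = +(473/13).
Reduce top mod 13: now compute (5/13).
Reciprocity: 5 ≡ 1 and 13 ≡ 1 (mod 4), so (5/13) = +(13/5).
Reduce top mod 5: now compute (3/5).
Reciprocity: 3 ≡ 3 and 5 ≡ 1 (mod 4), so (3/5) = +(5/3).
Reduce top mod 3: now compute (2/3).
Pull out 2: since 3 ≡ 3 (mod 8), (2/3) = -1.
Reached (1/3) = 1. Collecting the sign flips along the way, the symbol is -1.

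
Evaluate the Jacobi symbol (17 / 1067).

1

Reciprocity: 17 ≡ 1 and 1067 ≡ 3 (mod 4), so (17/1067) = +(1067/17).
Reduce top mod 17: now compute (13/17).
Reciprocity: 13 ≡ 1 and 17 ≡ 1 (mod 4), so (13/17) = +(17/13).
Reduce top mod 13: now compute (4/13).
Pull out 2^2: since 13 ≡ 5 (mod 8), (2/13) = -1, so (2/13)^2 = +1.
Reached (1/13) = 1. Collecting the sign flips along the way, the symbol is +1.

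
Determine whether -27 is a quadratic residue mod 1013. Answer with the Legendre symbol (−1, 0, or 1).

First reduce: -27 ≡ 986 (mod 1013).
Pull out 2: since 1013 ≡ 5 (mod 8), (2/1013) = -1.
Reciprocity: 493 ≡ 1 and 1013 ≡ 1 (mod 4), so (493/1013) = +(1013/493).
Reduce top mod 493: now compute (27/493).
Reciprocity: 27 ≡ 3 and 493 ≡ 1 (mod 4), so (27/493) = +(493/27).
Reduce top mod 27: now compute (7/27).
Reciprocity: 7 ≡ 3 and 27 ≡ 3 (mod 4), so (7/27) = −(27/7).
Reduce top mod 7: now compute (6/7).
Pull out 2: since 7 ≡ 7 (mod 8), (2/7) = +1.
Reciprocity: 3 ≡ 3 and 7 ≡ 3 (mod 4), so (3/7) = −(7/3).
Reduce top mod 3: now compute (1/3).
Reached (1/3) = 1. Collecting the sign flips along the way, the symbol is -1.

-1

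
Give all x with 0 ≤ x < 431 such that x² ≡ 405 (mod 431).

Since 431 ≡ 3 (mod 4), a square root of 405 is 405^((431+1)/4) = 405^108 mod 431.
Repeated squaring: 405^2≡245, 405^4≡116, 405^8≡95, 405^16≡405, 405^32≡245, 405^64≡116 (mod 431).
405^108 = 405^(64+32+8+4) ≡ 95 (mod 431).
Check: 95² = 9025 ≡ 405 (mod 431). The two roots are 95 and 336.

95, 336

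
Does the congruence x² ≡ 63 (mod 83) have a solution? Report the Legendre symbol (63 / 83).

1

Reciprocity: 63 ≡ 3 and 83 ≡ 3 (mod 4), so (63/83) = −(83/63).
Reduce top mod 63: now compute (20/63).
Pull out 2^2: since 63 ≡ 7 (mod 8), (2/63) = +1, so (2/63)^2 = +1.
Reciprocity: 5 ≡ 1 and 63 ≡ 3 (mod 4), so (5/63) = +(63/5).
Reduce top mod 5: now compute (3/5).
Reciprocity: 3 ≡ 3 and 5 ≡ 1 (mod 4), so (3/5) = +(5/3).
Reduce top mod 3: now compute (2/3).
Pull out 2: since 3 ≡ 3 (mod 8), (2/3) = -1.
Reached (1/3) = 1. Collecting the sign flips along the way, the symbol is +1.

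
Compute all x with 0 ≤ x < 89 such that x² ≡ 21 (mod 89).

89 ≡ 1 (mod 4), so we find a root by search.
Trying successive values, 33² = 1089 ≡ 21 (mod 89). The other root is 89 − 33 = 56.

33, 56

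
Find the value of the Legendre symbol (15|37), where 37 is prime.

-1

Euler's criterion: (15/37) ≡ 15^18 (mod 37).
15^2 ≡ 3 (mod 37)
15^4 ≡ 9 (mod 37)
15^8 ≡ 7 (mod 37)
15^16 ≡ 12 (mod 37)
15^18 = 15^(16+2) ≡ 36 (mod 37).
Result is 36 ≡ −1, so (15/37) = −1.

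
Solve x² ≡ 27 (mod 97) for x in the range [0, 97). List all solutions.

97 ≡ 1 (mod 4), so we find a root by search.
Trying successive values, 30² = 900 ≡ 27 (mod 97). The other root is 97 − 30 = 67.

30, 67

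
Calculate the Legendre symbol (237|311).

1

Euler's criterion: (237/311) ≡ 237^155 (mod 311).
237^2 ≡ 189 (mod 311)
237^4 ≡ 267 (mod 311)
237^8 ≡ 70 (mod 311)
237^16 ≡ 235 (mod 311)
237^32 ≡ 178 (mod 311)
237^64 ≡ 273 (mod 311)
237^128 ≡ 200 (mod 311)
237^155 = 237^(128+16+8+2+1) ≡ 1 (mod 311).
Result is 1, so (237/311) = 1.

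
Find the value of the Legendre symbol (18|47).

1

Pull out 2: since 47 ≡ 7 (mod 8), (2/47) = +1.
Reciprocity: 9 ≡ 1 and 47 ≡ 3 (mod 4), so (9/47) = +(47/9).
Reduce top mod 9: now compute (2/9).
Pull out 2: since 9 ≡ 1 (mod 8), (2/9) = +1.
Reached (1/9) = 1. Collecting the sign flips along the way, the symbol is +1.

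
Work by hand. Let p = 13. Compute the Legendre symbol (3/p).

Euler's criterion: (3/13) ≡ 3^6 (mod 13).
3^2 ≡ 9 (mod 13)
3^4 ≡ 3 (mod 13)
3^6 = 3^(4+2) ≡ 1 (mod 13).
Result is 1, so (3/13) = 1.

1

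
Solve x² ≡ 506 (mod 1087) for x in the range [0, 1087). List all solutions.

449, 638

Since 1087 ≡ 3 (mod 4), a square root of 506 is 506^((1087+1)/4) = 506^272 mod 1087.
Repeated squaring: 506^2≡591, 506^4≡354, 506^8≡311, 506^16≡1065, 506^32≡484, 506^64≡551, 506^128≡328, 506^256≡1058 (mod 1087).
506^272 = 506^(256+16) ≡ 638 (mod 1087).
Check: 638² = 407044 ≡ 506 (mod 1087). The two roots are 449 and 638.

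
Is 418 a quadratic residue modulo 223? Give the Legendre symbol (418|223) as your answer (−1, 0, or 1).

-1

Euler's criterion: (418/223) ≡ 195^111 (mod 223).
195^2 ≡ 115 (mod 223)
195^4 ≡ 68 (mod 223)
195^8 ≡ 164 (mod 223)
195^16 ≡ 136 (mod 223)
195^32 ≡ 210 (mod 223)
195^64 ≡ 169 (mod 223)
195^111 = 195^(64+32+8+4+2+1) ≡ 222 (mod 223).
Result is 222 ≡ −1, so (418/223) = −1.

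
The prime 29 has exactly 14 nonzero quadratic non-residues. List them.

Square k = 1,…,14 (k and 29−k give the same square):
1²=1, 2²=4, 3²=9, 4²=16, 5²=25, 6²≡7, 7²≡20, 8²≡6, 9²≡23, 10²≡13, 11²≡5, 12²≡28, 13²≡24, 14²≡22 (mod 29).
The residues are {1, 4, 5, 6, 7, 9, 13, 16, 20, 22, 23, 24, 25, 28}; the non-residues are the remaining 14 nonzero classes.

2 3 8 10 11 12 14 15 17 18 19 21 26 27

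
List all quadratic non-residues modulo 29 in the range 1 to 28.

Square k = 1,…,14 (k and 29−k give the same square):
1²=1, 2²=4, 3²=9, 4²=16, 5²=25, 6²≡7, 7²≡20, 8²≡6, 9²≡23, 10²≡13, 11²≡5, 12²≡28, 13²≡24, 14²≡22 (mod 29).
The residues are {1, 4, 5, 6, 7, 9, 13, 16, 20, 22, 23, 24, 25, 28}; the non-residues are the remaining 14 nonzero classes.

2, 3, 8, 10, 11, 12, 14, 15, 17, 18, 19, 21, 26, 27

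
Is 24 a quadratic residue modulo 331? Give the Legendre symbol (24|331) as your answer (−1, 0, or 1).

Pull out 2^3: since 331 ≡ 3 (mod 8), (2/331) = -1, so (2/331)^3 = -1.
Reciprocity: 3 ≡ 3 and 331 ≡ 3 (mod 4), so (3/331) = −(331/3).
Reduce top mod 3: now compute (1/3).
Reached (1/3) = 1. Collecting the sign flips along the way, the symbol is +1.

1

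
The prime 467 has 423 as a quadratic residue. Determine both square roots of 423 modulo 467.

216, 251

Since 467 ≡ 3 (mod 4), a square root of 423 is 423^((467+1)/4) = 423^117 mod 467.
Repeated squaring: 423^2≡68, 423^4≡421, 423^8≡248, 423^16≡327, 423^32≡453, 423^64≡196 (mod 467).
423^117 = 423^(64+32+16+4+1) ≡ 251 (mod 467).
Check: 251² = 63001 ≡ 423 (mod 467). The two roots are 216 and 251.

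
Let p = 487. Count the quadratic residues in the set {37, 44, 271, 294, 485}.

(37/487) = -1 → non-residue.
(44/487) = -1 → non-residue.
(271/487) = +1 → QR.
(294/487) = -1 → non-residue.
(485/487) = -1 → non-residue.
Total quadratic residues among the 5: 1.

1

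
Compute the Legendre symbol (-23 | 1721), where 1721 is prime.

First reduce: -23 ≡ 1698 (mod 1721).
Pull out 2: since 1721 ≡ 1 (mod 8), (2/1721) = +1.
Reciprocity: 849 ≡ 1 and 1721 ≡ 1 (mod 4), so (849/1721) = +(1721/849).
Reduce top mod 849: now compute (23/849).
Reciprocity: 23 ≡ 3 and 849 ≡ 1 (mod 4), so (23/849) = +(849/23).
Reduce top mod 23: now compute (21/23).
Reciprocity: 21 ≡ 1 and 23 ≡ 3 (mod 4), so (21/23) = +(23/21).
Reduce top mod 21: now compute (2/21).
Pull out 2: since 21 ≡ 5 (mod 8), (2/21) = -1.
Reached (1/21) = 1. Collecting the sign flips along the way, the symbol is -1.

-1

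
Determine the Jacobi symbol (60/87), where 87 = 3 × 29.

Pull out 2^2: since 87 ≡ 7 (mod 8), (2/87) = +1, so (2/87)^2 = +1.
Reciprocity: 15 ≡ 3 and 87 ≡ 3 (mod 4), so (15/87) = −(87/15).
Reduce top mod 15: now compute (12/15).
Pull out 2^2: since 15 ≡ 7 (mod 8), (2/15) = +1, so (2/15)^2 = +1.
Reciprocity: 3 ≡ 3 and 15 ≡ 3 (mod 4), so (3/15) = −(15/3).
Reduce top mod 3: now compute (0/3).
Top reduces to 0: gcd > 1, so the symbol is 0.

0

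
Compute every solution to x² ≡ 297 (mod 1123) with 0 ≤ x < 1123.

Since 1123 ≡ 3 (mod 4), a square root of 297 is 297^((1123+1)/4) = 297^281 mod 1123.
Repeated squaring: 297^2≡615, 297^4≡897, 297^8≡541, 297^16≡701, 297^32≡650, 297^64≡252, 297^128≡616, 297^256≡1005 (mod 1123).
297^281 = 297^(256+16+8+1) ≡ 102 (mod 1123).
Check: 102² = 10404 ≡ 297 (mod 1123). The two roots are 102 and 1021.

102, 1021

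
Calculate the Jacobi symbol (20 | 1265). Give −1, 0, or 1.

0

Pull out 2^2: since 1265 ≡ 1 (mod 8), (2/1265) = +1, so (2/1265)^2 = +1.
Reciprocity: 5 ≡ 1 and 1265 ≡ 1 (mod 4), so (5/1265) = +(1265/5).
Reduce top mod 5: now compute (0/5).
Top reduces to 0: gcd > 1, so the symbol is 0.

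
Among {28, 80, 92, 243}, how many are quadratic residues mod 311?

(28/311) = +1 → QR.
(80/311) = +1 → QR.
(92/311) = -1 → non-residue.
(243/311) = +1 → QR.
Total quadratic residues among the 4: 3.

3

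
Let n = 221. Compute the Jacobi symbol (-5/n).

First reduce: -5 ≡ 216 (mod 221).
Pull out 2^3: since 221 ≡ 5 (mod 8), (2/221) = -1, so (2/221)^3 = -1.
Reciprocity: 27 ≡ 3 and 221 ≡ 1 (mod 4), so (27/221) = +(221/27).
Reduce top mod 27: now compute (5/27).
Reciprocity: 5 ≡ 1 and 27 ≡ 3 (mod 4), so (5/27) = +(27/5).
Reduce top mod 5: now compute (2/5).
Pull out 2: since 5 ≡ 5 (mod 8), (2/5) = -1.
Reached (1/5) = 1. Collecting the sign flips along the way, the symbol is +1.

1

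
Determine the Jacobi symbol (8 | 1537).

1

Pull out 2^3: since 1537 ≡ 1 (mod 8), (2/1537) = +1, so (2/1537)^3 = +1.
Reached (1/1537) = 1. Collecting the sign flips along the way, the symbol is +1.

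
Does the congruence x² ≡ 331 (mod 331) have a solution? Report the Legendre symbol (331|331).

0

First reduce: 331 ≡ 0 (mod 331).
Top reduces to 0: gcd > 1, so the symbol is 0.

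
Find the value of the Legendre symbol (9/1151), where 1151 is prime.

Reciprocity: 9 ≡ 1 and 1151 ≡ 3 (mod 4), so (9/1151) = +(1151/9).
Reduce top mod 9: now compute (8/9).
Pull out 2^3: since 9 ≡ 1 (mod 8), (2/9) = +1, so (2/9)^3 = +1.
Reached (1/9) = 1. Collecting the sign flips along the way, the symbol is +1.

1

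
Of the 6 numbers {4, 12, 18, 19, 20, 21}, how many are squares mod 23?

3

(4/23) = +1 → QR.
(12/23) = +1 → QR.
(18/23) = +1 → QR.
(19/23) = -1 → non-residue.
(20/23) = -1 → non-residue.
(21/23) = -1 → non-residue.
Total quadratic residues among the 6: 3.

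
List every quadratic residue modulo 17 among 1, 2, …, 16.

Square k = 1,…,8 (k and 17−k give the same square):
1²=1, 2²=4, 3²=9, 4²=16, 5²≡8, 6²≡2, 7²≡15, 8²≡13 (mod 17).
So the quadratic residues mod 17 are {1, 2, 4, 8, 9, 13, 15, 16}.

1,2,4,8,9,13,15,16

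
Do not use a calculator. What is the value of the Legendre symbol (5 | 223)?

-1

Euler's criterion: (5/223) ≡ 5^111 (mod 223).
5^2 ≡ 25 (mod 223)
5^4 ≡ 179 (mod 223)
5^8 ≡ 152 (mod 223)
5^16 ≡ 135 (mod 223)
5^32 ≡ 162 (mod 223)
5^64 ≡ 153 (mod 223)
5^111 = 5^(64+32+8+4+2+1) ≡ 222 (mod 223).
Result is 222 ≡ −1, so (5/223) = −1.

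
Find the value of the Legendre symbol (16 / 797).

Pull out 2^4: since 797 ≡ 5 (mod 8), (2/797) = -1, so (2/797)^4 = +1.
Reached (1/797) = 1. Collecting the sign flips along the way, the symbol is +1.

1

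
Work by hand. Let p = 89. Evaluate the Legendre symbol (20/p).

1

Pull out 2^2: since 89 ≡ 1 (mod 8), (2/89) = +1, so (2/89)^2 = +1.
Reciprocity: 5 ≡ 1 and 89 ≡ 1 (mod 4), so (5/89) = +(89/5).
Reduce top mod 5: now compute (4/5).
Pull out 2^2: since 5 ≡ 5 (mod 8), (2/5) = -1, so (2/5)^2 = +1.
Reached (1/5) = 1. Collecting the sign flips along the way, the symbol is +1.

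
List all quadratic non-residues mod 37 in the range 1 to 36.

2 5 6 8 13 14 15 17 18 19 20 22 23 24 29 31 32 35

Square k = 1,…,18 (k and 37−k give the same square):
1²=1, 2²=4, 3²=9, 4²=16, 5²=25, 6²=36, 7²≡12, 8²≡27, 9²≡7, 10²≡26, 11²≡10, 12²≡33, 13²≡21, 14²≡11, 15²≡3, 16²≡34, 17²≡30, 18²≡28 (mod 37).
The residues are {1, 3, 4, 7, 9, 10, 11, 12, 16, 21, 25, 26, 27, 28, 30, 33, 34, 36}; the non-residues are the remaining 18 nonzero classes.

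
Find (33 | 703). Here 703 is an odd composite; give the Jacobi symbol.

Reciprocity: 33 ≡ 1 and 703 ≡ 3 (mod 4), so (33/703) = +(703/33).
Reduce top mod 33: now compute (10/33).
Pull out 2: since 33 ≡ 1 (mod 8), (2/33) = +1.
Reciprocity: 5 ≡ 1 and 33 ≡ 1 (mod 4), so (5/33) = +(33/5).
Reduce top mod 5: now compute (3/5).
Reciprocity: 3 ≡ 3 and 5 ≡ 1 (mod 4), so (3/5) = +(5/3).
Reduce top mod 3: now compute (2/3).
Pull out 2: since 3 ≡ 3 (mod 8), (2/3) = -1.
Reached (1/3) = 1. Collecting the sign flips along the way, the symbol is -1.

-1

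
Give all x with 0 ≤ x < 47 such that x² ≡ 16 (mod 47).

4, 43

Since 47 ≡ 3 (mod 4), a square root of 16 is 16^((47+1)/4) = 16^12 mod 47.
Repeated squaring: 16^2≡21, 16^4≡18, 16^8≡42 (mod 47).
16^12 = 16^(8+4) ≡ 4 (mod 47).
Check: 4² = 16 ≡ 16 (mod 47). The two roots are 4 and 43.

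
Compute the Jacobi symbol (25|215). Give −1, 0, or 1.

0

Reciprocity: 25 ≡ 1 and 215 ≡ 3 (mod 4), so (25/215) = +(215/25).
Reduce top mod 25: now compute (15/25).
Reciprocity: 15 ≡ 3 and 25 ≡ 1 (mod 4), so (15/25) = +(25/15).
Reduce top mod 15: now compute (10/15).
Pull out 2: since 15 ≡ 7 (mod 8), (2/15) = +1.
Reciprocity: 5 ≡ 1 and 15 ≡ 3 (mod 4), so (5/15) = +(15/5).
Reduce top mod 5: now compute (0/5).
Top reduces to 0: gcd > 1, so the symbol is 0.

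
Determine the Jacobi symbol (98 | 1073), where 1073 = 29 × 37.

1

Pull out 2: since 1073 ≡ 1 (mod 8), (2/1073) = +1.
Reciprocity: 49 ≡ 1 and 1073 ≡ 1 (mod 4), so (49/1073) = +(1073/49).
Reduce top mod 49: now compute (44/49).
Pull out 2^2: since 49 ≡ 1 (mod 8), (2/49) = +1, so (2/49)^2 = +1.
Reciprocity: 11 ≡ 3 and 49 ≡ 1 (mod 4), so (11/49) = +(49/11).
Reduce top mod 11: now compute (5/11).
Reciprocity: 5 ≡ 1 and 11 ≡ 3 (mod 4), so (5/11) = +(11/5).
Reduce top mod 5: now compute (1/5).
Reached (1/5) = 1. Collecting the sign flips along the way, the symbol is +1.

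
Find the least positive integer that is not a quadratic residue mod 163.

2

(2/163) = −1, so 2 is the smallest positive non-residue mod 163.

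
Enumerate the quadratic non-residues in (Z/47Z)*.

5,10,11,13,15,19,20,22,23,26,29,30,31,33,35,38,39,40,41,43,44,45,46

Square k = 1,…,23 (k and 47−k give the same square):
1²=1, 2²=4, 3²=9, 4²=16, 5²=25, 6²=36, 7²≡2, 8²≡17, 9²≡34, 10²≡6, 11²≡27, 12²≡3, 13²≡28, 14²≡8, 15²≡37, 16²≡21, 17²≡7, 18²≡42, 19²≡32, 20²≡24, 21²≡18, 22²≡14, 23²≡12 (mod 47).
The residues are {1, 2, 3, 4, 6, 7, 8, 9, 12, 14, 16, 17, 18, 21, 24, 25, 27, 28, 32, 34, 36, 37, 42}; the non-residues are the remaining 23 nonzero classes.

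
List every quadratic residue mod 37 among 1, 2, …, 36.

1,3,4,7,9,10,11,12,16,21,25,26,27,28,30,33,34,36

Square k = 1,…,18 (k and 37−k give the same square):
1²=1, 2²=4, 3²=9, 4²=16, 5²=25, 6²=36, 7²≡12, 8²≡27, 9²≡7, 10²≡26, 11²≡10, 12²≡33, 13²≡21, 14²≡11, 15²≡3, 16²≡34, 17²≡30, 18²≡28 (mod 37).
So the quadratic residues mod 37 are {1, 3, 4, 7, 9, 10, 11, 12, 16, 21, 25, 26, 27, 28, 30, 33, 34, 36}.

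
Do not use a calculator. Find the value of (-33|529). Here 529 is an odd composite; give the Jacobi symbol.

1

First reduce: -33 ≡ 496 (mod 529).
Pull out 2^4: since 529 ≡ 1 (mod 8), (2/529) = +1, so (2/529)^4 = +1.
Reciprocity: 31 ≡ 3 and 529 ≡ 1 (mod 4), so (31/529) = +(529/31).
Reduce top mod 31: now compute (2/31).
Pull out 2: since 31 ≡ 7 (mod 8), (2/31) = +1.
Reached (1/31) = 1. Collecting the sign flips along the way, the symbol is +1.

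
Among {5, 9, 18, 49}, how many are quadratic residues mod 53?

2

(5/53) = -1 → non-residue.
(9/53) = +1 → QR.
(18/53) = -1 → non-residue.
(49/53) = +1 → QR.
Total quadratic residues among the 4: 2.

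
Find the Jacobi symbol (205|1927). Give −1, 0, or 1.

0

Reciprocity: 205 ≡ 1 and 1927 ≡ 3 (mod 4), so (205/1927) = +(1927/205).
Reduce top mod 205: now compute (82/205).
Pull out 2: since 205 ≡ 5 (mod 8), (2/205) = -1.
Reciprocity: 41 ≡ 1 and 205 ≡ 1 (mod 4), so (41/205) = +(205/41).
Reduce top mod 41: now compute (0/41).
Top reduces to 0: gcd > 1, so the symbol is 0.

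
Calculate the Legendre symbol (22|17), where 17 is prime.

-1

First reduce: 22 ≡ 5 (mod 17).
Reciprocity: 5 ≡ 1 and 17 ≡ 1 (mod 4), so (5/17) = +(17/5).
Reduce top mod 5: now compute (2/5).
Pull out 2: since 5 ≡ 5 (mod 8), (2/5) = -1.
Reached (1/5) = 1. Collecting the sign flips along the way, the symbol is -1.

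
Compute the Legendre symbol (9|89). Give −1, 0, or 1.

1

Reciprocity: 9 ≡ 1 and 89 ≡ 1 (mod 4), so (9/89) = +(89/9).
Reduce top mod 9: now compute (8/9).
Pull out 2^3: since 9 ≡ 1 (mod 8), (2/9) = +1, so (2/9)^3 = +1.
Reached (1/9) = 1. Collecting the sign flips along the way, the symbol is +1.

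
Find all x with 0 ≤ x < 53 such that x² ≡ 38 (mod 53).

53 ≡ 1 (mod 4), so we find a root by search.
Trying successive values, 12² = 144 ≡ 38 (mod 53). The other root is 53 − 12 = 41.

12, 41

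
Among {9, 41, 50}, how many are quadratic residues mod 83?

2

(9/83) = +1 → QR.
(41/83) = +1 → QR.
(50/83) = -1 → non-residue.
Total quadratic residues among the 3: 2.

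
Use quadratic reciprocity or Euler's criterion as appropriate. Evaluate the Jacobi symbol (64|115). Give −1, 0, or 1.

Pull out 2^6: since 115 ≡ 3 (mod 8), (2/115) = -1, so (2/115)^6 = +1.
Reached (1/115) = 1. Collecting the sign flips along the way, the symbol is +1.

1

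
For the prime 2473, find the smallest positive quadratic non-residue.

(2/2473) = +1, so 2 is a residue.
(3/2473) = +1, so 3 is a residue.
(4/2473) = +1, so 4 is a residue.
(5/2473) = −1, so 5 is the smallest positive non-residue mod 2473.

5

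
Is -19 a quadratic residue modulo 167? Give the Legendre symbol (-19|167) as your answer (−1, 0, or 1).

-1

Euler's criterion: (-19/167) ≡ 148^83 (mod 167).
148^2 ≡ 27 (mod 167)
148^4 ≡ 61 (mod 167)
148^8 ≡ 47 (mod 167)
148^16 ≡ 38 (mod 167)
148^32 ≡ 108 (mod 167)
148^64 ≡ 141 (mod 167)
148^83 = 148^(64+16+2+1) ≡ 166 (mod 167).
Result is 166 ≡ −1, so (-19/167) = −1.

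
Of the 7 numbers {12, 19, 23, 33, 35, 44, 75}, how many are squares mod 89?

1

(12/89) = -1 → non-residue.
(19/89) = -1 → non-residue.
(23/89) = -1 → non-residue.
(33/89) = -1 → non-residue.
(35/89) = -1 → non-residue.
(44/89) = +1 → QR.
(75/89) = -1 → non-residue.
Total quadratic residues among the 7: 1.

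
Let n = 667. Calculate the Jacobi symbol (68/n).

Pull out 2^2: since 667 ≡ 3 (mod 8), (2/667) = -1, so (2/667)^2 = +1.
Reciprocity: 17 ≡ 1 and 667 ≡ 3 (mod 4), so (17/667) = +(667/17).
Reduce top mod 17: now compute (4/17).
Pull out 2^2: since 17 ≡ 1 (mod 8), (2/17) = +1, so (2/17)^2 = +1.
Reached (1/17) = 1. Collecting the sign flips along the way, the symbol is +1.

1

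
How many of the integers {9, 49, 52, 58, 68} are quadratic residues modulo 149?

3

(9/149) = +1 → QR.
(49/149) = +1 → QR.
(52/149) = -1 → non-residue.
(58/149) = -1 → non-residue.
(68/149) = +1 → QR.
Total quadratic residues among the 5: 3.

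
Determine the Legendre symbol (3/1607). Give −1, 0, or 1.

1

Reciprocity: 3 ≡ 3 and 1607 ≡ 3 (mod 4), so (3/1607) = −(1607/3).
Reduce top mod 3: now compute (2/3).
Pull out 2: since 3 ≡ 3 (mod 8), (2/3) = -1.
Reached (1/3) = 1. Collecting the sign flips along the way, the symbol is +1.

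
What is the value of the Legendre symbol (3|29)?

-1

Reciprocity: 3 ≡ 3 and 29 ≡ 1 (mod 4), so (3/29) = +(29/3).
Reduce top mod 3: now compute (2/3).
Pull out 2: since 3 ≡ 3 (mod 8), (2/3) = -1.
Reached (1/3) = 1. Collecting the sign flips along the way, the symbol is -1.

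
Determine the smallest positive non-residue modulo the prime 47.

5

(2/47) = +1, so 2 is a residue.
(3/47) = +1, so 3 is a residue.
(4/47) = +1, so 4 is a residue.
(5/47) = −1, so 5 is the smallest positive non-residue mod 47.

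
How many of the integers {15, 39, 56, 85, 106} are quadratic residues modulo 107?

3

(15/107) = -1 → non-residue.
(39/107) = +1 → QR.
(56/107) = +1 → QR.
(85/107) = +1 → QR.
(106/107) = -1 → non-residue.
Total quadratic residues among the 5: 3.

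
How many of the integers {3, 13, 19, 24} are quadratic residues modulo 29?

2

(3/29) = -1 → non-residue.
(13/29) = +1 → QR.
(19/29) = -1 → non-residue.
(24/29) = +1 → QR.
Total quadratic residues among the 4: 2.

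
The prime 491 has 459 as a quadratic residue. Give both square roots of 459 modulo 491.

115, 376

Since 491 ≡ 3 (mod 4), a square root of 459 is 459^((491+1)/4) = 459^123 mod 491.
Repeated squaring: 459^2≡42, 459^4≡291, 459^8≡229, 459^16≡395, 459^32≡378, 459^64≡3 (mod 491).
459^123 = 459^(64+32+16+8+2+1) ≡ 376 (mod 491).
Check: 376² = 141376 ≡ 459 (mod 491). The two roots are 115 and 376.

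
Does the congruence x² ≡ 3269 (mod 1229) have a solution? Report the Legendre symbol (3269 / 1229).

First reduce: 3269 ≡ 811 (mod 1229).
Reciprocity: 811 ≡ 3 and 1229 ≡ 1 (mod 4), so (811/1229) = +(1229/811).
Reduce top mod 811: now compute (418/811).
Pull out 2: since 811 ≡ 3 (mod 8), (2/811) = -1.
Reciprocity: 209 ≡ 1 and 811 ≡ 3 (mod 4), so (209/811) = +(811/209).
Reduce top mod 209: now compute (184/209).
Pull out 2^3: since 209 ≡ 1 (mod 8), (2/209) = +1, so (2/209)^3 = +1.
Reciprocity: 23 ≡ 3 and 209 ≡ 1 (mod 4), so (23/209) = +(209/23).
Reduce top mod 23: now compute (2/23).
Pull out 2: since 23 ≡ 7 (mod 8), (2/23) = +1.
Reached (1/23) = 1. Collecting the sign flips along the way, the symbol is -1.

-1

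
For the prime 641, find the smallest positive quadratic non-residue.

3

(2/641) = +1, so 2 is a residue.
(3/641) = −1, so 3 is the smallest positive non-residue mod 641.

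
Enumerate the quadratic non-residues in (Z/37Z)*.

2, 5, 6, 8, 13, 14, 15, 17, 18, 19, 20, 22, 23, 24, 29, 31, 32, 35

Square k = 1,…,18 (k and 37−k give the same square):
1²=1, 2²=4, 3²=9, 4²=16, 5²=25, 6²=36, 7²≡12, 8²≡27, 9²≡7, 10²≡26, 11²≡10, 12²≡33, 13²≡21, 14²≡11, 15²≡3, 16²≡34, 17²≡30, 18²≡28 (mod 37).
The residues are {1, 3, 4, 7, 9, 10, 11, 12, 16, 21, 25, 26, 27, 28, 30, 33, 34, 36}; the non-residues are the remaining 18 nonzero classes.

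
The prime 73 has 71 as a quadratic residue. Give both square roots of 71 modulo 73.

12, 61

73 ≡ 1 (mod 4), so we find a root by search.
Trying successive values, 12² = 144 ≡ 71 (mod 73). The other root is 73 − 12 = 61.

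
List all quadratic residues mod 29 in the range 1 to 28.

1 4 5 6 7 9 13 16 20 22 23 24 25 28

Square k = 1,…,14 (k and 29−k give the same square):
1²=1, 2²=4, 3²=9, 4²=16, 5²=25, 6²≡7, 7²≡20, 8²≡6, 9²≡23, 10²≡13, 11²≡5, 12²≡28, 13²≡24, 14²≡22 (mod 29).
So the quadratic residues mod 29 are {1, 4, 5, 6, 7, 9, 13, 16, 20, 22, 23, 24, 25, 28}.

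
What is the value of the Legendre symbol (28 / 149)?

Euler's criterion: (28/149) ≡ 28^74 (mod 149).
28^2 ≡ 39 (mod 149)
28^4 ≡ 31 (mod 149)
28^8 ≡ 67 (mod 149)
28^16 ≡ 19 (mod 149)
28^32 ≡ 63 (mod 149)
28^64 ≡ 95 (mod 149)
28^74 = 28^(64+8+2) ≡ 1 (mod 149).
Result is 1, so (28/149) = 1.

1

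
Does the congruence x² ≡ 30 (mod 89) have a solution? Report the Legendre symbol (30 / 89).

Euler's criterion: (30/89) ≡ 30^44 (mod 89).
30^2 ≡ 10 (mod 89)
30^4 ≡ 11 (mod 89)
30^8 ≡ 32 (mod 89)
30^16 ≡ 45 (mod 89)
30^32 ≡ 67 (mod 89)
30^44 = 30^(32+8+4) ≡ 88 (mod 89).
Result is 88 ≡ −1, so (30/89) = −1.

-1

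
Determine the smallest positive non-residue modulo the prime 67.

(2/67) = −1, so 2 is the smallest positive non-residue mod 67.

2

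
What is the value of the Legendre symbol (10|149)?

-1

Euler's criterion: (10/149) ≡ 10^74 (mod 149).
10^2 ≡ 100 (mod 149)
10^4 ≡ 17 (mod 149)
10^8 ≡ 140 (mod 149)
10^16 ≡ 81 (mod 149)
10^32 ≡ 5 (mod 149)
10^64 ≡ 25 (mod 149)
10^74 = 10^(64+8+2) ≡ 148 (mod 149).
Result is 148 ≡ −1, so (10/149) = −1.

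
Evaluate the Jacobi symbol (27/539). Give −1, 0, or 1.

1

Reciprocity: 27 ≡ 3 and 539 ≡ 3 (mod 4), so (27/539) = −(539/27).
Reduce top mod 27: now compute (26/27).
Pull out 2: since 27 ≡ 3 (mod 8), (2/27) = -1.
Reciprocity: 13 ≡ 1 and 27 ≡ 3 (mod 4), so (13/27) = +(27/13).
Reduce top mod 13: now compute (1/13).
Reached (1/13) = 1. Collecting the sign flips along the way, the symbol is +1.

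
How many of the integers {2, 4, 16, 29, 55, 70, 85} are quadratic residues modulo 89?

5

(2/89) = +1 → QR.
(4/89) = +1 → QR.
(16/89) = +1 → QR.
(29/89) = -1 → non-residue.
(55/89) = +1 → QR.
(70/89) = -1 → non-residue.
(85/89) = +1 → QR.
Total quadratic residues among the 7: 5.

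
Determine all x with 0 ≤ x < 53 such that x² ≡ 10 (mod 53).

53 ≡ 1 (mod 4), so we find a root by search.
Trying successive values, 13² = 169 ≡ 10 (mod 53). The other root is 53 − 13 = 40.

13, 40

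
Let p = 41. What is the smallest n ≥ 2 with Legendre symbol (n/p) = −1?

3

(2/41) = +1, so 2 is a residue.
(3/41) = −1, so 3 is the smallest positive non-residue mod 41.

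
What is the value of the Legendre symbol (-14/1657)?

-1

First reduce: -14 ≡ 1643 (mod 1657).
Reciprocity: 1643 ≡ 3 and 1657 ≡ 1 (mod 4), so (1643/1657) = +(1657/1643).
Reduce top mod 1643: now compute (14/1643).
Pull out 2: since 1643 ≡ 3 (mod 8), (2/1643) = -1.
Reciprocity: 7 ≡ 3 and 1643 ≡ 3 (mod 4), so (7/1643) = −(1643/7).
Reduce top mod 7: now compute (5/7).
Reciprocity: 5 ≡ 1 and 7 ≡ 3 (mod 4), so (5/7) = +(7/5).
Reduce top mod 5: now compute (2/5).
Pull out 2: since 5 ≡ 5 (mod 8), (2/5) = -1.
Reached (1/5) = 1. Collecting the sign flips along the way, the symbol is -1.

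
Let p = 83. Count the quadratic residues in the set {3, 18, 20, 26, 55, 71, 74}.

2

(3/83) = +1 → QR.
(18/83) = -1 → non-residue.
(20/83) = -1 → non-residue.
(26/83) = +1 → QR.
(55/83) = -1 → non-residue.
(71/83) = -1 → non-residue.
(74/83) = -1 → non-residue.
Total quadratic residues among the 7: 2.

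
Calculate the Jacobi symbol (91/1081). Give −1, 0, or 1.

1

Reciprocity: 91 ≡ 3 and 1081 ≡ 1 (mod 4), so (91/1081) = +(1081/91).
Reduce top mod 91: now compute (80/91).
Pull out 2^4: since 91 ≡ 3 (mod 8), (2/91) = -1, so (2/91)^4 = +1.
Reciprocity: 5 ≡ 1 and 91 ≡ 3 (mod 4), so (5/91) = +(91/5).
Reduce top mod 5: now compute (1/5).
Reached (1/5) = 1. Collecting the sign flips along the way, the symbol is +1.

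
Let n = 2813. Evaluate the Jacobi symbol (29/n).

0

Reciprocity: 29 ≡ 1 and 2813 ≡ 1 (mod 4), so (29/2813) = +(2813/29).
Reduce top mod 29: now compute (0/29).
Top reduces to 0: gcd > 1, so the symbol is 0.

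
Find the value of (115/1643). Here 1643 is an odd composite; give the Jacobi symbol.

-1

Reciprocity: 115 ≡ 3 and 1643 ≡ 3 (mod 4), so (115/1643) = −(1643/115).
Reduce top mod 115: now compute (33/115).
Reciprocity: 33 ≡ 1 and 115 ≡ 3 (mod 4), so (33/115) = +(115/33).
Reduce top mod 33: now compute (16/33).
Pull out 2^4: since 33 ≡ 1 (mod 8), (2/33) = +1, so (2/33)^4 = +1.
Reached (1/33) = 1. Collecting the sign flips along the way, the symbol is -1.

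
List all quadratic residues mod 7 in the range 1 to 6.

Square k = 1,…,3 (k and 7−k give the same square):
1²=1, 2²=4, 3²≡2 (mod 7).
So the quadratic residues mod 7 are {1, 2, 4}.

1,2,4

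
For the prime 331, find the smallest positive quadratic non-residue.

(2/331) = −1, so 2 is the smallest positive non-residue mod 331.

2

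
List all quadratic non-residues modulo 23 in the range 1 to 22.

Square k = 1,…,11 (k and 23−k give the same square):
1²=1, 2²=4, 3²=9, 4²=16, 5²≡2, 6²≡13, 7²≡3, 8²≡18, 9²≡12, 10²≡8, 11²≡6 (mod 23).
The residues are {1, 2, 3, 4, 6, 8, 9, 12, 13, 16, 18}; the non-residues are the remaining 11 nonzero classes.

5,7,10,11,14,15,17,19,20,21,22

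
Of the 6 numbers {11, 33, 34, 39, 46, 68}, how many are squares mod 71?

(11/71) = -1 → non-residue.
(33/71) = -1 → non-residue.
(34/71) = -1 → non-residue.
(39/71) = -1 → non-residue.
(46/71) = -1 → non-residue.
(68/71) = -1 → non-residue.
Total quadratic residues among the 6: 0.

0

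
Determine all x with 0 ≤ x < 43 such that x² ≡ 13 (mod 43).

20, 23

Since 43 ≡ 3 (mod 4), a square root of 13 is 13^((43+1)/4) = 13^11 mod 43.
Repeated squaring: 13^2≡40, 13^4≡9, 13^8≡38 (mod 43).
13^11 = 13^(8+2+1) ≡ 23 (mod 43).
Check: 23² = 529 ≡ 13 (mod 43). The two roots are 20 and 23.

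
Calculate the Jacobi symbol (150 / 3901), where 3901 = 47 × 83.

-1

Pull out 2: since 3901 ≡ 5 (mod 8), (2/3901) = -1.
Reciprocity: 75 ≡ 3 and 3901 ≡ 1 (mod 4), so (75/3901) = +(3901/75).
Reduce top mod 75: now compute (1/75).
Reached (1/75) = 1. Collecting the sign flips along the way, the symbol is -1.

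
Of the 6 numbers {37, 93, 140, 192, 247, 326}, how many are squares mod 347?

(37/347) = -1 → non-residue.
(93/347) = +1 → QR.
(140/347) = +1 → QR.
(192/347) = +1 → QR.
(247/347) = -1 → non-residue.
(326/347) = +1 → QR.
Total quadratic residues among the 6: 4.

4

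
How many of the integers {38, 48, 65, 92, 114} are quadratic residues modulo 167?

4

(38/167) = +1 → QR.
(48/167) = +1 → QR.
(65/167) = +1 → QR.
(92/167) = -1 → non-residue.
(114/167) = +1 → QR.
Total quadratic residues among the 5: 4.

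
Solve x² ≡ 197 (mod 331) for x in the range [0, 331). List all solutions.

39, 292

Since 331 ≡ 3 (mod 4), a square root of 197 is 197^((331+1)/4) = 197^83 mod 331.
Repeated squaring: 197^2≡82, 197^4≡104, 197^8≡224, 197^16≡195, 197^32≡291, 197^64≡276 (mod 331).
197^83 = 197^(64+16+2+1) ≡ 39 (mod 331).
Check: 39² = 1521 ≡ 197 (mod 331). The two roots are 39 and 292.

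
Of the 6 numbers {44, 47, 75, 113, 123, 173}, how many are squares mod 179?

(44/179) = -1 → non-residue.
(47/179) = +1 → QR.
(75/179) = +1 → QR.
(113/179) = -1 → non-residue.
(123/179) = -1 → non-residue.
(173/179) = +1 → QR.
Total quadratic residues among the 6: 3.

3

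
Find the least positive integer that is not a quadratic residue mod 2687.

(2/2687) = +1, so 2 is a residue.
(3/2687) = +1, so 3 is a residue.
(4/2687) = +1, so 4 is a residue.
(5/2687) = −1, so 5 is the smallest positive non-residue mod 2687.

5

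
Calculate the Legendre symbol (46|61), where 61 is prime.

1

Euler's criterion: (46/61) ≡ 46^30 (mod 61).
46^2 ≡ 42 (mod 61)
46^4 ≡ 56 (mod 61)
46^8 ≡ 25 (mod 61)
46^16 ≡ 15 (mod 61)
46^30 = 46^(16+8+4+2) ≡ 1 (mod 61).
Result is 1, so (46/61) = 1.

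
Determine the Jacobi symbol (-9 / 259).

First reduce: -9 ≡ 250 (mod 259).
Pull out 2: since 259 ≡ 3 (mod 8), (2/259) = -1.
Reciprocity: 125 ≡ 1 and 259 ≡ 3 (mod 4), so (125/259) = +(259/125).
Reduce top mod 125: now compute (9/125).
Reciprocity: 9 ≡ 1 and 125 ≡ 1 (mod 4), so (9/125) = +(125/9).
Reduce top mod 9: now compute (8/9).
Pull out 2^3: since 9 ≡ 1 (mod 8), (2/9) = +1, so (2/9)^3 = +1.
Reached (1/9) = 1. Collecting the sign flips along the way, the symbol is -1.

-1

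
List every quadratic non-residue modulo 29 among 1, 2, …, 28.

2,3,8,10,11,12,14,15,17,18,19,21,26,27

Square k = 1,…,14 (k and 29−k give the same square):
1²=1, 2²=4, 3²=9, 4²=16, 5²=25, 6²≡7, 7²≡20, 8²≡6, 9²≡23, 10²≡13, 11²≡5, 12²≡28, 13²≡24, 14²≡22 (mod 29).
The residues are {1, 4, 5, 6, 7, 9, 13, 16, 20, 22, 23, 24, 25, 28}; the non-residues are the remaining 14 nonzero classes.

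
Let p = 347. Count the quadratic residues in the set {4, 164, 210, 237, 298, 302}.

2

(4/347) = +1 → QR.
(164/347) = -1 → non-residue.
(210/347) = -1 → non-residue.
(237/347) = -1 → non-residue.
(298/347) = -1 → non-residue.
(302/347) = +1 → QR.
Total quadratic residues among the 6: 2.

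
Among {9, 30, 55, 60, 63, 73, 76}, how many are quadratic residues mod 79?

4

(9/79) = +1 → QR.
(30/79) = -1 → non-residue.
(55/79) = +1 → QR.
(60/79) = -1 → non-residue.
(63/79) = -1 → non-residue.
(73/79) = +1 → QR.
(76/79) = +1 → QR.
Total quadratic residues among the 7: 4.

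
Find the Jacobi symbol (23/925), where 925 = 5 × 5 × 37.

-1

Reciprocity: 23 ≡ 3 and 925 ≡ 1 (mod 4), so (23/925) = +(925/23).
Reduce top mod 23: now compute (5/23).
Reciprocity: 5 ≡ 1 and 23 ≡ 3 (mod 4), so (5/23) = +(23/5).
Reduce top mod 5: now compute (3/5).
Reciprocity: 3 ≡ 3 and 5 ≡ 1 (mod 4), so (3/5) = +(5/3).
Reduce top mod 3: now compute (2/3).
Pull out 2: since 3 ≡ 3 (mod 8), (2/3) = -1.
Reached (1/3) = 1. Collecting the sign flips along the way, the symbol is -1.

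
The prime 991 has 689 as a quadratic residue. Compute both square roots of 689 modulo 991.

389, 602

Since 991 ≡ 3 (mod 4), a square root of 689 is 689^((991+1)/4) = 689^248 mod 991.
Repeated squaring: 689^2≡32, 689^4≡33, 689^8≡98, 689^16≡685, 689^32≡482, 689^64≡430, 689^128≡574 (mod 991).
689^248 = 689^(128+64+32+16+8) ≡ 389 (mod 991).
Check: 389² = 151321 ≡ 689 (mod 991). The two roots are 389 and 602.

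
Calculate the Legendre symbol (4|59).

Euler's criterion: (4/59) ≡ 4^29 (mod 59).
4^2 ≡ 16 (mod 59)
4^4 ≡ 20 (mod 59)
4^8 ≡ 46 (mod 59)
4^16 ≡ 51 (mod 59)
4^29 = 4^(16+8+4+1) ≡ 1 (mod 59).
Result is 1, so (4/59) = 1.

1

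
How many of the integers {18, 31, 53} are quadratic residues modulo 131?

(18/131) = -1 → non-residue.
(31/131) = -1 → non-residue.
(53/131) = +1 → QR.
Total quadratic residues among the 3: 1.

1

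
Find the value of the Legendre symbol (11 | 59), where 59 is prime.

-1

Reciprocity: 11 ≡ 3 and 59 ≡ 3 (mod 4), so (11/59) = −(59/11).
Reduce top mod 11: now compute (4/11).
Pull out 2^2: since 11 ≡ 3 (mod 8), (2/11) = -1, so (2/11)^2 = +1.
Reached (1/11) = 1. Collecting the sign flips along the way, the symbol is -1.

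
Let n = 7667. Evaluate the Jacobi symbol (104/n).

Pull out 2^3: since 7667 ≡ 3 (mod 8), (2/7667) = -1, so (2/7667)^3 = -1.
Reciprocity: 13 ≡ 1 and 7667 ≡ 3 (mod 4), so (13/7667) = +(7667/13).
Reduce top mod 13: now compute (10/13).
Pull out 2: since 13 ≡ 5 (mod 8), (2/13) = -1.
Reciprocity: 5 ≡ 1 and 13 ≡ 1 (mod 4), so (5/13) = +(13/5).
Reduce top mod 5: now compute (3/5).
Reciprocity: 3 ≡ 3 and 5 ≡ 1 (mod 4), so (3/5) = +(5/3).
Reduce top mod 3: now compute (2/3).
Pull out 2: since 3 ≡ 3 (mod 8), (2/3) = -1.
Reached (1/3) = 1. Collecting the sign flips along the way, the symbol is -1.

-1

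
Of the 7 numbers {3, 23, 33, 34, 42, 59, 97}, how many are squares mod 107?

(3/107) = +1 → QR.
(23/107) = +1 → QR.
(33/107) = +1 → QR.
(34/107) = +1 → QR.
(42/107) = +1 → QR.
(59/107) = -1 → non-residue.
(97/107) = -1 → non-residue.
Total quadratic residues among the 7: 5.

5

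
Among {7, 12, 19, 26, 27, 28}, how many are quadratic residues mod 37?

5

(7/37) = +1 → QR.
(12/37) = +1 → QR.
(19/37) = -1 → non-residue.
(26/37) = +1 → QR.
(27/37) = +1 → QR.
(28/37) = +1 → QR.
Total quadratic residues among the 6: 5.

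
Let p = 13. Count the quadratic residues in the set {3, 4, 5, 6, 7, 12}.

(3/13) = +1 → QR.
(4/13) = +1 → QR.
(5/13) = -1 → non-residue.
(6/13) = -1 → non-residue.
(7/13) = -1 → non-residue.
(12/13) = +1 → QR.
Total quadratic residues among the 6: 3.

3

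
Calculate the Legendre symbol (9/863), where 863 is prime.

1

Reciprocity: 9 ≡ 1 and 863 ≡ 3 (mod 4), so (9/863) = +(863/9).
Reduce top mod 9: now compute (8/9).
Pull out 2^3: since 9 ≡ 1 (mod 8), (2/9) = +1, so (2/9)^3 = +1.
Reached (1/9) = 1. Collecting the sign flips along the way, the symbol is +1.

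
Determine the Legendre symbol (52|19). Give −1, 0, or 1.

First reduce: 52 ≡ 14 (mod 19).
Pull out 2: since 19 ≡ 3 (mod 8), (2/19) = -1.
Reciprocity: 7 ≡ 3 and 19 ≡ 3 (mod 4), so (7/19) = −(19/7).
Reduce top mod 7: now compute (5/7).
Reciprocity: 5 ≡ 1 and 7 ≡ 3 (mod 4), so (5/7) = +(7/5).
Reduce top mod 5: now compute (2/5).
Pull out 2: since 5 ≡ 5 (mod 8), (2/5) = -1.
Reached (1/5) = 1. Collecting the sign flips along the way, the symbol is -1.

-1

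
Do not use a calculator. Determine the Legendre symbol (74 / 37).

First reduce: 74 ≡ 0 (mod 37).
Top reduces to 0: gcd > 1, so the symbol is 0.

0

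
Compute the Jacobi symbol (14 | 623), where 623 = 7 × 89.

Pull out 2: since 623 ≡ 7 (mod 8), (2/623) = +1.
Reciprocity: 7 ≡ 3 and 623 ≡ 3 (mod 4), so (7/623) = −(623/7).
Reduce top mod 7: now compute (0/7).
Top reduces to 0: gcd > 1, so the symbol is 0.

0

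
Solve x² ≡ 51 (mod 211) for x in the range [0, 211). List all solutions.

85, 126

Since 211 ≡ 3 (mod 4), a square root of 51 is 51^((211+1)/4) = 51^53 mod 211.
Repeated squaring: 51^2≡69, 51^4≡119, 51^8≡24, 51^16≡154, 51^32≡84 (mod 211).
51^53 = 51^(32+16+4+1) ≡ 126 (mod 211).
Check: 126² = 15876 ≡ 51 (mod 211). The two roots are 85 and 126.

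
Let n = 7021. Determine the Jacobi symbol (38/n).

1

Pull out 2: since 7021 ≡ 5 (mod 8), (2/7021) = -1.
Reciprocity: 19 ≡ 3 and 7021 ≡ 1 (mod 4), so (19/7021) = +(7021/19).
Reduce top mod 19: now compute (10/19).
Pull out 2: since 19 ≡ 3 (mod 8), (2/19) = -1.
Reciprocity: 5 ≡ 1 and 19 ≡ 3 (mod 4), so (5/19) = +(19/5).
Reduce top mod 5: now compute (4/5).
Pull out 2^2: since 5 ≡ 5 (mod 8), (2/5) = -1, so (2/5)^2 = +1.
Reached (1/5) = 1. Collecting the sign flips along the way, the symbol is +1.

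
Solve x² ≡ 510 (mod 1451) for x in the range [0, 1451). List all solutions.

Since 1451 ≡ 3 (mod 4), a square root of 510 is 510^((1451+1)/4) = 510^363 mod 1451.
Repeated squaring: 510^2≡371, 510^4≡1247, 510^8≡988, 510^16≡1072, 510^32≡1443, 510^64≡64, 510^128≡1194, 510^256≡754 (mod 1451).
510^363 = 510^(256+64+32+8+2+1) ≡ 1355 (mod 1451).
Check: 1355² = 1836025 ≡ 510 (mod 1451). The two roots are 96 and 1355.

96, 1355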